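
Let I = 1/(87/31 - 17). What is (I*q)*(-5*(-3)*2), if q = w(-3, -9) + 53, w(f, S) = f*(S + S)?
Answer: -9951/44 ≈ -226.16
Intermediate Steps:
I = -31/440 (I = 1/(87*(1/31) - 17) = 1/(87/31 - 17) = 1/(-440/31) = -31/440 ≈ -0.070455)
w(f, S) = 2*S*f (w(f, S) = f*(2*S) = 2*S*f)
q = 107 (q = 2*(-9)*(-3) + 53 = 54 + 53 = 107)
(I*q)*(-5*(-3)*2) = (-31/440*107)*(-5*(-3)*2) = -9951*2/88 = -3317/440*30 = -9951/44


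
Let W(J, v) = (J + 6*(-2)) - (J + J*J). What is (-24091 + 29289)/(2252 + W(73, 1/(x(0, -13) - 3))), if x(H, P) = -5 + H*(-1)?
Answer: -5198/3089 ≈ -1.6827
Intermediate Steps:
x(H, P) = -5 - H
W(J, v) = -12 - J² (W(J, v) = (J - 12) - (J + J²) = (-12 + J) + (-J - J²) = -12 - J²)
(-24091 + 29289)/(2252 + W(73, 1/(x(0, -13) - 3))) = (-24091 + 29289)/(2252 + (-12 - 1*73²)) = 5198/(2252 + (-12 - 1*5329)) = 5198/(2252 + (-12 - 5329)) = 5198/(2252 - 5341) = 5198/(-3089) = 5198*(-1/3089) = -5198/3089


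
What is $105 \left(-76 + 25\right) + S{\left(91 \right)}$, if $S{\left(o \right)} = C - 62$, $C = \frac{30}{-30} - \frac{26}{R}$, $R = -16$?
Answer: $- \frac{43331}{8} \approx -5416.4$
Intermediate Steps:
$C = \frac{5}{8}$ ($C = \frac{30}{-30} - \frac{26}{-16} = 30 \left(- \frac{1}{30}\right) - - \frac{13}{8} = -1 + \frac{13}{8} = \frac{5}{8} \approx 0.625$)
$S{\left(o \right)} = - \frac{491}{8}$ ($S{\left(o \right)} = \frac{5}{8} - 62 = - \frac{491}{8}$)
$105 \left(-76 + 25\right) + S{\left(91 \right)} = 105 \left(-76 + 25\right) - \frac{491}{8} = 105 \left(-51\right) - \frac{491}{8} = -5355 - \frac{491}{8} = - \frac{43331}{8}$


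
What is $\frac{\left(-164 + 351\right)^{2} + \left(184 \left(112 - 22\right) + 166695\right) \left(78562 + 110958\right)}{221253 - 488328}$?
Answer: $- \frac{34730522569}{267075} \approx -1.3004 \cdot 10^{5}$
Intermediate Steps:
$\frac{\left(-164 + 351\right)^{2} + \left(184 \left(112 - 22\right) + 166695\right) \left(78562 + 110958\right)}{221253 - 488328} = \frac{187^{2} + \left(184 \cdot 90 + 166695\right) 189520}{-267075} = \left(34969 + \left(16560 + 166695\right) 189520\right) \left(- \frac{1}{267075}\right) = \left(34969 + 183255 \cdot 189520\right) \left(- \frac{1}{267075}\right) = \left(34969 + 34730487600\right) \left(- \frac{1}{267075}\right) = 34730522569 \left(- \frac{1}{267075}\right) = - \frac{34730522569}{267075}$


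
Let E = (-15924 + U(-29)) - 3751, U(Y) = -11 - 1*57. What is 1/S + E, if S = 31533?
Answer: -622556018/31533 ≈ -19743.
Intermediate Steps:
U(Y) = -68 (U(Y) = -11 - 57 = -68)
E = -19743 (E = (-15924 - 68) - 3751 = -15992 - 3751 = -19743)
1/S + E = 1/31533 - 19743 = -622556018/31533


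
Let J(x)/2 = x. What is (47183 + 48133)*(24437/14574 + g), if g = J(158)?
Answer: 10507048058/347 ≈ 3.0280e+7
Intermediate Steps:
J(x) = 2*x
g = 316 (g = 2*158 = 316)
(47183 + 48133)*(24437/14574 + g) = (47183 + 48133)*(24437/14574 + 316) = 95316*(24437*(1/14574) + 316) = 95316*(3491/2082 + 316) = 95316*(661403/2082) = 10507048058/347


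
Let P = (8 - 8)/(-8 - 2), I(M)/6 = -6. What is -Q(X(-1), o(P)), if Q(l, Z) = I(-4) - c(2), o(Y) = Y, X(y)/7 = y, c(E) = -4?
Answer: 32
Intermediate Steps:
I(M) = -36 (I(M) = 6*(-6) = -36)
X(y) = 7*y
P = 0 (P = 0/(-10) = 0*(-⅒) = 0)
Q(l, Z) = -32 (Q(l, Z) = -36 - 1*(-4) = -36 + 4 = -32)
-Q(X(-1), o(P)) = -1*(-32) = 32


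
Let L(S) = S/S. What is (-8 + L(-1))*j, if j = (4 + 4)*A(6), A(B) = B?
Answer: -336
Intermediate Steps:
L(S) = 1
j = 48 (j = (4 + 4)*6 = 8*6 = 48)
(-8 + L(-1))*j = (-8 + 1)*48 = -7*48 = -336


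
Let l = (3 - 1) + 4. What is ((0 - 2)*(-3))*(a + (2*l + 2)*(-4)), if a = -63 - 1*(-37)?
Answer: -492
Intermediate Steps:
l = 6 (l = 2 + 4 = 6)
a = -26 (a = -63 + 37 = -26)
((0 - 2)*(-3))*(a + (2*l + 2)*(-4)) = ((0 - 2)*(-3))*(-26 + (2*6 + 2)*(-4)) = (-2*(-3))*(-26 + (12 + 2)*(-4)) = 6*(-26 + 14*(-4)) = 6*(-26 - 56) = 6*(-82) = -492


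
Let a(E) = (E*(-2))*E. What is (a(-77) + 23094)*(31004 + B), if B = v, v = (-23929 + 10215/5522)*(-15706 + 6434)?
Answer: 6883403419705792/2761 ≈ 2.4931e+12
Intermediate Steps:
v = 612534851828/2761 (v = (-23929 + 10215*(1/5522))*(-9272) = (-23929 + 10215/5522)*(-9272) = -132125723/5522*(-9272) = 612534851828/2761 ≈ 2.2185e+8)
a(E) = -2*E**2 (a(E) = (-2*E)*E = -2*E**2)
B = 612534851828/2761 ≈ 2.2185e+8
(a(-77) + 23094)*(31004 + B) = (-2*(-77)**2 + 23094)*(31004 + 612534851828/2761) = (-2*5929 + 23094)*(612620453872/2761) = (-11858 + 23094)*(612620453872/2761) = 11236*(612620453872/2761) = 6883403419705792/2761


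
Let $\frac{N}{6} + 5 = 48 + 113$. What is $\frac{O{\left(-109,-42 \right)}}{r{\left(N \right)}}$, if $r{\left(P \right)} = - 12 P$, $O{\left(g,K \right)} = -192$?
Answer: $\frac{2}{117} \approx 0.017094$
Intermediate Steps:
$N = 936$ ($N = -30 + 6 \left(48 + 113\right) = -30 + 6 \cdot 161 = -30 + 966 = 936$)
$\frac{O{\left(-109,-42 \right)}}{r{\left(N \right)}} = - \frac{192}{\left(-12\right) 936} = - \frac{192}{-11232} = \left(-192\right) \left(- \frac{1}{11232}\right) = \frac{2}{117}$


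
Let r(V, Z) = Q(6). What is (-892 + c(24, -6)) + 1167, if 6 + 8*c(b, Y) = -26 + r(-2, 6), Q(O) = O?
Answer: 1087/4 ≈ 271.75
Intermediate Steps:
r(V, Z) = 6
c(b, Y) = -13/4 (c(b, Y) = -¾ + (-26 + 6)/8 = -¾ + (⅛)*(-20) = -¾ - 5/2 = -13/4)
(-892 + c(24, -6)) + 1167 = (-892 - 13/4) + 1167 = -3581/4 + 1167 = 1087/4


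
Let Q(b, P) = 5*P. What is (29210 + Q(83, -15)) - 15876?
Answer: 13259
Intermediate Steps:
(29210 + Q(83, -15)) - 15876 = (29210 + 5*(-15)) - 15876 = (29210 - 75) - 15876 = 29135 - 15876 = 13259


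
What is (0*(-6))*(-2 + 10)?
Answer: 0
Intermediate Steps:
(0*(-6))*(-2 + 10) = 0*8 = 0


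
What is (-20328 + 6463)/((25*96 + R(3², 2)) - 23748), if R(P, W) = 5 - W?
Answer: 2773/4269 ≈ 0.64957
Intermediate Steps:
(-20328 + 6463)/((25*96 + R(3², 2)) - 23748) = (-20328 + 6463)/((25*96 + (5 - 1*2)) - 23748) = -13865/((2400 + (5 - 2)) - 23748) = -13865/((2400 + 3) - 23748) = -13865/(2403 - 23748) = -13865/(-21345) = -13865*(-1/21345) = 2773/4269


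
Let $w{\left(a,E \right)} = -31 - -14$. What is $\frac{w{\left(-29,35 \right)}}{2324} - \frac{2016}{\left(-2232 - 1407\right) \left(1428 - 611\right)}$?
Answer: $- \frac{15285629}{2303132804} \approx -0.0066369$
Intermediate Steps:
$w{\left(a,E \right)} = -17$ ($w{\left(a,E \right)} = -31 + 14 = -17$)
$\frac{w{\left(-29,35 \right)}}{2324} - \frac{2016}{\left(-2232 - 1407\right) \left(1428 - 611\right)} = - \frac{17}{2324} - \frac{2016}{\left(-2232 - 1407\right) \left(1428 - 611\right)} = \left(-17\right) \frac{1}{2324} - \frac{2016}{\left(-3639\right) 817} = - \frac{17}{2324} - \frac{2016}{-2973063} = - \frac{17}{2324} - - \frac{672}{991021} = - \frac{17}{2324} + \frac{672}{991021} = - \frac{15285629}{2303132804}$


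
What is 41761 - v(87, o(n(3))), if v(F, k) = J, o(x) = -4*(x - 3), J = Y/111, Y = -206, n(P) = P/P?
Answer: 4635677/111 ≈ 41763.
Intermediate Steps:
n(P) = 1
J = -206/111 ≈ -1.8559
o(x) = 12 - 4*x (o(x) = -4*(-3 + x) = 12 - 4*x)
v(F, k) = -206/111
41761 - v(87, o(n(3))) = 41761 - 1*(-206/111) = 41761 + 206/111 = 4635677/111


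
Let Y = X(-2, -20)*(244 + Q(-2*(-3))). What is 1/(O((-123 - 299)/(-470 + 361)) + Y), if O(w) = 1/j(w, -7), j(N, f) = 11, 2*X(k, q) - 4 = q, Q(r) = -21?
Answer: -11/19623 ≈ -0.00056057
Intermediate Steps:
X(k, q) = 2 + q/2
O(w) = 1/11
Y = -1784 (Y = (2 + (½)*(-20))*(244 - 21) = (2 - 10)*223 = -8*223 = -1784)
1/(O((-123 - 299)/(-470 + 361)) + Y) = 1/(1/11 - 1784) = 1/(-19623/11) = -11/19623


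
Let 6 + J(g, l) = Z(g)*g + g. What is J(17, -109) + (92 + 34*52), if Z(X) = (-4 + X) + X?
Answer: 2381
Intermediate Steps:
Z(X) = -4 + 2*X
J(g, l) = -6 + g + g*(-4 + 2*g) (J(g, l) = -6 + ((-4 + 2*g)*g + g) = -6 + (g*(-4 + 2*g) + g) = -6 + (g + g*(-4 + 2*g)) = -6 + g + g*(-4 + 2*g))
J(17, -109) + (92 + 34*52) = (-6 + 17 + 2*17*(-2 + 17)) + (92 + 34*52) = (-6 + 17 + 2*17*15) + (92 + 1768) = (-6 + 17 + 510) + 1860 = 521 + 1860 = 2381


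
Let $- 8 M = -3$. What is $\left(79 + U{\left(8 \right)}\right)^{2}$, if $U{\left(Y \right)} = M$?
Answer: $\frac{403225}{64} \approx 6300.4$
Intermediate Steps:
$M = \frac{3}{8}$ ($M = \left(- \frac{1}{8}\right) \left(-3\right) = \frac{3}{8} \approx 0.375$)
$U{\left(Y \right)} = \frac{3}{8}$
$\left(79 + U{\left(8 \right)}\right)^{2} = \left(79 + \frac{3}{8}\right)^{2} = \left(\frac{635}{8}\right)^{2} = \frac{403225}{64}$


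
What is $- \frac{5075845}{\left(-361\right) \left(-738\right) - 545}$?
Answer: $- \frac{5075845}{265873} \approx -19.091$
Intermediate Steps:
$- \frac{5075845}{\left(-361\right) \left(-738\right) - 545} = - \frac{5075845}{266418 - 545} = - \frac{5075845}{265873}$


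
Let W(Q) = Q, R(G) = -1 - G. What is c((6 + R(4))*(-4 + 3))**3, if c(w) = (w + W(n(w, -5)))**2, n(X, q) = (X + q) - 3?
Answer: 1000000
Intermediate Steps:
n(X, q) = -3 + X + q
c(w) = (-8 + 2*w)**2 (c(w) = (w + (-3 + w - 5))**2 = (w + (-8 + w))**2 = (-8 + 2*w)**2)
c((6 + R(4))*(-4 + 3))**3 = (4*(-4 + (6 + (-1 - 1*4))*(-4 + 3))**2)**3 = (4*(-4 + (6 + (-1 - 4))*(-1))**2)**3 = (4*(-4 + (6 - 5)*(-1))**2)**3 = (4*(-4 + 1*(-1))**2)**3 = (4*(-4 - 1)**2)**3 = (4*(-5)**2)**3 = (4*25)**3 = 100**3 = 1000000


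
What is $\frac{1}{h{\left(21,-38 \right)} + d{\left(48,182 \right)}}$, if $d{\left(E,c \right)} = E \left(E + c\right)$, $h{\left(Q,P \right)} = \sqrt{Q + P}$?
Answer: $\frac{11040}{121881617} - \frac{i \sqrt{17}}{121881617} \approx 9.058 \cdot 10^{-5} - 3.3829 \cdot 10^{-8} i$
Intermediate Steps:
$h{\left(Q,P \right)} = \sqrt{P + Q}$
$\frac{1}{h{\left(21,-38 \right)} + d{\left(48,182 \right)}} = \frac{1}{\sqrt{-38 + 21} + 48 \left(48 + 182\right)} = \frac{1}{\sqrt{-17} + 48 \cdot 230} = \frac{1}{i \sqrt{17} + 11040} = \frac{1}{11040 + i \sqrt{17}}$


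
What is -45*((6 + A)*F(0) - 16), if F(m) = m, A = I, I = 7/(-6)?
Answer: 720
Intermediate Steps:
I = -7/6 (I = 7*(-⅙) = -7/6 ≈ -1.1667)
A = -7/6 ≈ -1.1667
-45*((6 + A)*F(0) - 16) = -45*((6 - 7/6)*0 - 16) = -45*((29/6)*0 - 16) = -45*(0 - 16) = -45*(-16) = 720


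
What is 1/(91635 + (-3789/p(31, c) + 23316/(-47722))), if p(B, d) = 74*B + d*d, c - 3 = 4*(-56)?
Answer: 406710745/37268710271022 ≈ 1.0913e-5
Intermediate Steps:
c = -221 (c = 3 + 4*(-56) = 3 - 224 = -221)
p(B, d) = d² + 74*B (p(B, d) = 74*B + d² = d² + 74*B)
1/(91635 + (-3789/p(31, c) + 23316/(-47722))) = 1/(91635 + (-3789/((-221)² + 74*31) + 23316/(-47722))) = 1/(91635 + (-3789/(48841 + 2294) + 23316*(-1/47722))) = 1/(91635 + (-3789/51135 - 11658/23861)) = 1/(91635 + (-3789*1/51135 - 11658/23861)) = 1/(91635 + (-1263/17045 - 11658/23861)) = 1/(91635 - 228847053/406710745) = 1/(37268710271022/406710745) = 406710745/37268710271022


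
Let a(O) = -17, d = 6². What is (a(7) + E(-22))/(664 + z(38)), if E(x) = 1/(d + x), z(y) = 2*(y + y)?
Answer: -79/3808 ≈ -0.020746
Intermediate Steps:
d = 36
z(y) = 4*y (z(y) = 2*(2*y) = 4*y)
E(x) = 1/(36 + x)
(a(7) + E(-22))/(664 + z(38)) = (-17 + 1/(36 - 22))/(664 + 4*38) = (-17 + 1/14)/(664 + 152) = (-17 + 1/14)/816 = -237/14*1/816 = -79/3808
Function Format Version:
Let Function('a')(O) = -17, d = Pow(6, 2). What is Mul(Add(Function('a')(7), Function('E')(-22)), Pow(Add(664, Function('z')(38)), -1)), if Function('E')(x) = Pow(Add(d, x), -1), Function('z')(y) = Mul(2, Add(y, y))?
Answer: Rational(-79, 3808) ≈ -0.020746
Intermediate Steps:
d = 36
Function('z')(y) = Mul(4, y) (Function('z')(y) = Mul(2, Mul(2, y)) = Mul(4, y))
Function('E')(x) = Pow(Add(36, x), -1)
Mul(Add(Function('a')(7), Function('E')(-22)), Pow(Add(664, Function('z')(38)), -1)) = Mul(Add(-17, Pow(Add(36, -22), -1)), Pow(Add(664, Mul(4, 38)), -1)) = Mul(Add(-17, Pow(14, -1)), Pow(Add(664, 152), -1)) = Mul(Add(-17, Rational(1, 14)), Pow(816, -1)) = Mul(Rational(-237, 14), Rational(1, 816)) = Rational(-79, 3808)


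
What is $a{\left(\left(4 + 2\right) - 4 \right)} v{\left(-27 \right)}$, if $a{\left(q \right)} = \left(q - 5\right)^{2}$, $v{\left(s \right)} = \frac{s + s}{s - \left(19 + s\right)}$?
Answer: $\frac{486}{19} \approx 25.579$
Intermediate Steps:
$v{\left(s \right)} = - \frac{2 s}{19}$ ($v{\left(s \right)} = \frac{2 s}{-19} = 2 s \left(- \frac{1}{19}\right) = - \frac{2 s}{19}$)
$a{\left(q \right)} = \left(-5 + q\right)^{2}$
$a{\left(\left(4 + 2\right) - 4 \right)} v{\left(-27 \right)} = \left(-5 + \left(\left(4 + 2\right) - 4\right)\right)^{2} \left(\left(- \frac{2}{19}\right) \left(-27\right)\right) = \left(-5 + \left(6 - 4\right)\right)^{2} \cdot \frac{54}{19} = \left(-5 + 2\right)^{2} \cdot \frac{54}{19} = \left(-3\right)^{2} \cdot \frac{54}{19} = 9 \cdot \frac{54}{19} = \frac{486}{19}$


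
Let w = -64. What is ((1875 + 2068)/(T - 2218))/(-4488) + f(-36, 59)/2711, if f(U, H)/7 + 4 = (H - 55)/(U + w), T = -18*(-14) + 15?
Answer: -5923317391/593443864200 ≈ -0.0099813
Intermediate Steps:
T = 267 (T = 252 + 15 = 267)
f(U, H) = -28 + 7*(-55 + H)/(-64 + U) (f(U, H) = -28 + 7*((H - 55)/(U - 64)) = -28 + 7*((-55 + H)/(-64 + U)) = -28 + 7*(-55 + H)/(-64 + U))
((1875 + 2068)/(T - 2218))/(-4488) + f(-36, 59)/2711 = ((1875 + 2068)/(267 - 2218))/(-4488) + (7*(201 + 59 - 4*(-36))/(-64 - 36))/2711 = (3943/(-1951))*(-1/4488) + (7*(201 + 59 + 144)/(-100))*(1/2711) = (3943*(-1/1951))*(-1/4488) + (7*(-1/100)*404)*(1/2711) = -3943/1951*(-1/4488) - 707/25*1/2711 = 3943/8756088 - 707/67775 = -5923317391/593443864200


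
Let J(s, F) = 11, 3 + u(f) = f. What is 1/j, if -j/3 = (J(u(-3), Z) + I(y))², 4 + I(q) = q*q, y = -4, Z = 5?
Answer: -1/1587 ≈ -0.00063012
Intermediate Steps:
u(f) = -3 + f
I(q) = -4 + q² (I(q) = -4 + q*q = -4 + q²)
j = -1587 (j = -3*(11 + (-4 + (-4)²))² = -3*(11 + (-4 + 16))² = -3*(11 + 12)² = -3*23² = -3*529 = -1587)
1/j = 1/(-1587) = -1/1587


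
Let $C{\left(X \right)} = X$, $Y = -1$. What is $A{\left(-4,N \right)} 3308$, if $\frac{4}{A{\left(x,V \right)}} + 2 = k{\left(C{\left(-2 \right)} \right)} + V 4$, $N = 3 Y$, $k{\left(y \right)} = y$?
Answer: $-827$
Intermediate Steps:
$N = -3$ ($N = 3 \left(-1\right) = -3$)
$A{\left(x,V \right)} = \frac{4}{-4 + 4 V}$ ($A{\left(x,V \right)} = \frac{4}{-2 + \left(-2 + V 4\right)} = \frac{4}{-2 + \left(-2 + 4 V\right)} = \frac{4}{-4 + 4 V}$)
$A{\left(-4,N \right)} 3308 = \frac{1}{-1 - 3} \cdot 3308 = \frac{1}{-4} \cdot 3308 = \left(- \frac{1}{4}\right) 3308 = -827$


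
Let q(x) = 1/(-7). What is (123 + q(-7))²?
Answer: 739600/49 ≈ 15094.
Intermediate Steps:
q(x) = -⅐
(123 + q(-7))² = (123 - ⅐)² = (860/7)² = 739600/49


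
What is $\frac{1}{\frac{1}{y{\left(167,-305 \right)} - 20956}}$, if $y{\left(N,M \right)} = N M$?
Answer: $-71891$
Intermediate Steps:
$y{\left(N,M \right)} = M N$
$\frac{1}{\frac{1}{y{\left(167,-305 \right)} - 20956}} = \frac{1}{\frac{1}{\left(-305\right) 167 - 20956}} = \frac{1}{\frac{1}{-50935 - 20956}} = \frac{1}{\frac{1}{-71891}} = \frac{1}{- \frac{1}{71891}} = -71891$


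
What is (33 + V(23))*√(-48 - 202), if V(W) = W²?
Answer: 2810*I*√10 ≈ 8886.0*I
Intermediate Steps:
(33 + V(23))*√(-48 - 202) = (33 + 23²)*√(-48 - 202) = (33 + 529)*√(-250) = 562*(5*I*√10) = 2810*I*√10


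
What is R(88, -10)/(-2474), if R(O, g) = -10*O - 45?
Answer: 925/2474 ≈ 0.37389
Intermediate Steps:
R(O, g) = -45 - 10*O
R(88, -10)/(-2474) = (-45 - 10*88)/(-2474) = (-45 - 880)*(-1/2474) = -925*(-1/2474) = 925/2474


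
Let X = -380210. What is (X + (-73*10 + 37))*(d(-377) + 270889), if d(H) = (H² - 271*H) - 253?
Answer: -196139143596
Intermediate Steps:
d(H) = -253 + H² - 271*H
(X + (-73*10 + 37))*(d(-377) + 270889) = (-380210 + (-73*10 + 37))*((-253 + (-377)² - 271*(-377)) + 270889) = (-380210 + (-730 + 37))*((-253 + 142129 + 102167) + 270889) = (-380210 - 693)*(244043 + 270889) = -380903*514932 = -196139143596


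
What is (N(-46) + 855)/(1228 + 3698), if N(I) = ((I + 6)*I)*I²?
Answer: 3894295/4926 ≈ 790.56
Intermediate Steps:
N(I) = I³*(6 + I) (N(I) = ((6 + I)*I)*I² = (I*(6 + I))*I² = I³*(6 + I))
(N(-46) + 855)/(1228 + 3698) = ((-46)³*(6 - 46) + 855)/(1228 + 3698) = (-97336*(-40) + 855)/4926 = (3893440 + 855)*(1/4926) = 3894295*(1/4926) = 3894295/4926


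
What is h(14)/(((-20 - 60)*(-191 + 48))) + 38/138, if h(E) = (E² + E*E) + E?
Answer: 122687/394680 ≈ 0.31085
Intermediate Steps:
h(E) = E + 2*E² (h(E) = (E² + E²) + E = 2*E² + E = E + 2*E²)
h(14)/(((-20 - 60)*(-191 + 48))) + 38/138 = (14*(1 + 2*14))/(((-20 - 60)*(-191 + 48))) + 38/138 = (14*(1 + 28))/((-80*(-143))) + 38*(1/138) = (14*29)/11440 + 19/69 = 406*(1/11440) + 19/69 = 203/5720 + 19/69 = 122687/394680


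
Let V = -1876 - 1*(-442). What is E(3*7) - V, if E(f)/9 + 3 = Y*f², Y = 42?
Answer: 168105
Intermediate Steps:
E(f) = -27 + 378*f² (E(f) = -27 + 9*(42*f²) = -27 + 378*f²)
V = -1434 (V = -1876 + 442 = -1434)
E(3*7) - V = (-27 + 378*(3*7)²) - 1*(-1434) = (-27 + 378*21²) + 1434 = (-27 + 378*441) + 1434 = (-27 + 166698) + 1434 = 166671 + 1434 = 168105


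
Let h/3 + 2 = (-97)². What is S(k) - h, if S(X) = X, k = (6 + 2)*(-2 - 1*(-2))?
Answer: -28221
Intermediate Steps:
k = 0 (k = 8*(-2 + 2) = 8*0 = 0)
h = 28221 (h = -6 + 3*(-97)² = -6 + 3*9409 = -6 + 28227 = 28221)
S(k) - h = 0 - 1*28221 = 0 - 28221 = -28221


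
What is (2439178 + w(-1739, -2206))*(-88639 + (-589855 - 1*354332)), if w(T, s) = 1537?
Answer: -2520833910590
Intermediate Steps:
(2439178 + w(-1739, -2206))*(-88639 + (-589855 - 1*354332)) = (2439178 + 1537)*(-88639 + (-589855 - 1*354332)) = 2440715*(-88639 + (-589855 - 354332)) = 2440715*(-88639 - 944187) = 2440715*(-1032826) = -2520833910590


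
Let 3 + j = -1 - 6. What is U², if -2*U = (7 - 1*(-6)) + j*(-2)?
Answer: 1089/4 ≈ 272.25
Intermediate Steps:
j = -10 (j = -3 + (-1 - 6) = -3 - 7 = -10)
U = -33/2 (U = -((7 - 1*(-6)) - 10*(-2))/2 = -((7 + 6) + 20)/2 = -(13 + 20)/2 = -½*33 = -33/2 ≈ -16.500)
U² = (-33/2)² = 1089/4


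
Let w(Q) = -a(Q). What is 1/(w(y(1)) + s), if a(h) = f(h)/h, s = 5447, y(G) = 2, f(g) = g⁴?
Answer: 1/5439 ≈ 0.00018386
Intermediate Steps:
a(h) = h³ (a(h) = h⁴/h = h³)
w(Q) = -Q³
1/(w(y(1)) + s) = 1/(-1*2³ + 5447) = 1/(-1*8 + 5447) = 1/(-8 + 5447) = 1/5439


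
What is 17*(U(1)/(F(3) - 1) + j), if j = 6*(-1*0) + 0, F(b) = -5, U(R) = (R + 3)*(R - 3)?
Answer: 68/3 ≈ 22.667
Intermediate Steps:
U(R) = (-3 + R)*(3 + R) (U(R) = (3 + R)*(-3 + R) = (-3 + R)*(3 + R))
j = 0 (j = 6*0 + 0 = 0 + 0 = 0)
17*(U(1)/(F(3) - 1) + j) = 17*((-9 + 1**2)/(-5 - 1) + 0) = 17*((-9 + 1)/(-6) + 0) = 17*(-8*(-1/6) + 0) = 17*(4/3 + 0) = 17*(4/3) = 68/3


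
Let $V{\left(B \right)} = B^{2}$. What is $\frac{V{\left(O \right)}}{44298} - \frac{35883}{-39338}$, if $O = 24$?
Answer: $\frac{89566879}{96810818} \approx 0.92517$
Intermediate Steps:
$\frac{V{\left(O \right)}}{44298} - \frac{35883}{-39338} = \frac{24^{2}}{44298} - \frac{35883}{-39338} = 576 \cdot \frac{1}{44298} - - \frac{35883}{39338} = \frac{32}{2461} + \frac{35883}{39338} = \frac{89566879}{96810818}$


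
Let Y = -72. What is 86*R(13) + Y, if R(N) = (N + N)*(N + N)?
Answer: 58064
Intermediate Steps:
R(N) = 4*N² (R(N) = (2*N)*(2*N) = 4*N²)
86*R(13) + Y = 86*(4*13²) - 72 = 86*(4*169) - 72 = 86*676 - 72 = 58136 - 72 = 58064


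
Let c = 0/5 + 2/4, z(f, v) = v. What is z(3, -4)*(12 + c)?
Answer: -50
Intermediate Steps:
c = ½ (c = 0*(⅕) + 2*(¼) = 0 + ½ = ½ ≈ 0.50000)
z(3, -4)*(12 + c) = -4*(12 + ½) = -4*25/2 = -50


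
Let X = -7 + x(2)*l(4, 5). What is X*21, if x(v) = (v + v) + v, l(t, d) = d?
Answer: 483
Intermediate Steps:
x(v) = 3*v (x(v) = 2*v + v = 3*v)
X = 23 (X = -7 + (3*2)*5 = -7 + 6*5 = -7 + 30 = 23)
X*21 = 23*21 = 483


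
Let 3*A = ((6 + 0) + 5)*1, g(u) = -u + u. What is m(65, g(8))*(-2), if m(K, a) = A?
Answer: -22/3 ≈ -7.3333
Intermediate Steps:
g(u) = 0
A = 11/3 (A = (((6 + 0) + 5)*1)/3 = ((6 + 5)*1)/3 = (11*1)/3 = (⅓)*11 = 11/3 ≈ 3.6667)
m(K, a) = 11/3
m(65, g(8))*(-2) = (11/3)*(-2) = -22/3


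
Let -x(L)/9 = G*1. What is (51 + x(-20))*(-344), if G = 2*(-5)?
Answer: -48504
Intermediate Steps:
G = -10
x(L) = 90 (x(L) = -(-90) = -9*(-10) = 90)
(51 + x(-20))*(-344) = (51 + 90)*(-344) = 141*(-344) = -48504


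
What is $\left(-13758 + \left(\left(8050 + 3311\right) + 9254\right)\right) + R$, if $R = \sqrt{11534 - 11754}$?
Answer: $6857 + 2 i \sqrt{55} \approx 6857.0 + 14.832 i$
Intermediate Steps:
$R = 2 i \sqrt{55}$ ($R = \sqrt{-220} = 2 i \sqrt{55} \approx 14.832 i$)
$\left(-13758 + \left(\left(8050 + 3311\right) + 9254\right)\right) + R = \left(-13758 + \left(\left(8050 + 3311\right) + 9254\right)\right) + 2 i \sqrt{55} = \left(-13758 + \left(11361 + 9254\right)\right) + 2 i \sqrt{55} = \left(-13758 + 20615\right) + 2 i \sqrt{55} = 6857 + 2 i \sqrt{55}$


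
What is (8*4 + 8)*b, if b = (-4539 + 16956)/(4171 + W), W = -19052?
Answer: -496680/14881 ≈ -33.377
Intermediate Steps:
b = -12417/14881 (b = (-4539 + 16956)/(4171 - 19052) = 12417/(-14881) = 12417*(-1/14881) = -12417/14881 ≈ -0.83442)
(8*4 + 8)*b = (8*4 + 8)*(-12417/14881) = (32 + 8)*(-12417/14881) = 40*(-12417/14881) = -496680/14881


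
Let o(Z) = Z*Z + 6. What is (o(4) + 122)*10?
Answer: 1440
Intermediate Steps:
o(Z) = 6 + Z² (o(Z) = Z² + 6 = 6 + Z²)
(o(4) + 122)*10 = ((6 + 4²) + 122)*10 = ((6 + 16) + 122)*10 = (22 + 122)*10 = 144*10 = 1440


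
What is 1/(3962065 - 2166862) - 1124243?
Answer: -2018244406328/1795203 ≈ -1.1242e+6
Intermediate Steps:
1/(3962065 - 2166862) - 1124243 = 1/1795203 - 1124243 = -2018244406328/1795203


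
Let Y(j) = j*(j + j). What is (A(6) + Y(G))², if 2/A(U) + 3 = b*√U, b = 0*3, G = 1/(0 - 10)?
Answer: 9409/22500 ≈ 0.41818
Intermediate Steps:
G = -⅒ (G = 1/(-10) = -⅒ ≈ -0.10000)
b = 0
A(U) = -⅔ (A(U) = 2/(-3 + 0*√U) = 2/(-3 + 0) = 2/(-3) = 2*(-⅓) = -⅔)
Y(j) = 2*j² (Y(j) = j*(2*j) = 2*j²)
(A(6) + Y(G))² = (-⅔ + 2*(-⅒)²)² = (-⅔ + 2*(1/100))² = (-⅔ + 1/50)² = (-97/150)² = 9409/22500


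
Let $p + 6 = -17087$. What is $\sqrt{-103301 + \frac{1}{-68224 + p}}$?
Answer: $\frac{i \sqrt{751926996589506}}{85317} \approx 321.4 i$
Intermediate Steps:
$p = -17093$ ($p = -6 - 17087 = -17093$)
$\sqrt{-103301 + \frac{1}{-68224 + p}} = \sqrt{-103301 + \frac{1}{-68224 - 17093}} = \sqrt{-103301 + \frac{1}{-85317}} = \sqrt{-103301 - \frac{1}{85317}} = \sqrt{- \frac{8813331418}{85317}} = \frac{i \sqrt{751926996589506}}{85317}$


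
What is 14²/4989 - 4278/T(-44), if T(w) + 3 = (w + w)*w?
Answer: -20584618/19302441 ≈ -1.0664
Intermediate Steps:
T(w) = -3 + 2*w² (T(w) = -3 + (w + w)*w = -3 + (2*w)*w = -3 + 2*w²)
14²/4989 - 4278/T(-44) = 14²/4989 - 4278/(-3 + 2*(-44)²) = 196*(1/4989) - 4278/(-3 + 2*1936) = 196/4989 - 4278/(-3 + 3872) = 196/4989 - 4278/3869 = -20584618/19302441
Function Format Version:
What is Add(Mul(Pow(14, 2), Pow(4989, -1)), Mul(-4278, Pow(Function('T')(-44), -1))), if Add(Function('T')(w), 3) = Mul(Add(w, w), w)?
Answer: Rational(-20584618, 19302441) ≈ -1.0664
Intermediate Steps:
Function('T')(w) = Add(-3, Mul(2, Pow(w, 2))) (Function('T')(w) = Add(-3, Mul(Add(w, w), w)) = Add(-3, Mul(Mul(2, w), w)) = Add(-3, Mul(2, Pow(w, 2))))
Add(Mul(Pow(14, 2), Pow(4989, -1)), Mul(-4278, Pow(Function('T')(-44), -1))) = Add(Mul(Pow(14, 2), Pow(4989, -1)), Mul(-4278, Pow(Add(-3, Mul(2, Pow(-44, 2))), -1))) = Add(Mul(196, Rational(1, 4989)), Mul(-4278, Pow(Add(-3, Mul(2, 1936)), -1))) = Add(Rational(196, 4989), Mul(-4278, Pow(Add(-3, 3872), -1))) = Add(Rational(196, 4989), Mul(-4278, Pow(3869, -1))) = Add(Rational(196, 4989), Mul(-4278, Rational(1, 3869))) = Add(Rational(196, 4989), Rational(-4278, 3869)) = Rational(-20584618, 19302441)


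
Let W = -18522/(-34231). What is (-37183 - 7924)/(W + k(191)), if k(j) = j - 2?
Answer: -1544057717/6488181 ≈ -237.98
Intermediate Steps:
k(j) = -2 + j
W = 18522/34231 (W = -18522*(-1/34231) = 18522/34231 ≈ 0.54109)
(-37183 - 7924)/(W + k(191)) = (-37183 - 7924)/(18522/34231 + (-2 + 191)) = -45107/(18522/34231 + 189) = -45107/6488181/34231 = -45107*34231/6488181 = -1544057717/6488181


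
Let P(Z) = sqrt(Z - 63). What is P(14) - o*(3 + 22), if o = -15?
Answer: 375 + 7*I ≈ 375.0 + 7.0*I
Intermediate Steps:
P(Z) = sqrt(-63 + Z)
P(14) - o*(3 + 22) = sqrt(-63 + 14) - (-15)*(3 + 22) = sqrt(-49) - (-15)*25 = 7*I - 1*(-375) = 7*I + 375 = 375 + 7*I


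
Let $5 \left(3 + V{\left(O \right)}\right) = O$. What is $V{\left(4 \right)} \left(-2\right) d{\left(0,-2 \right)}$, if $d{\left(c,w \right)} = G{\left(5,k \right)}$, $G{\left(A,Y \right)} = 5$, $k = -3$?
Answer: $22$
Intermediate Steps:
$V{\left(O \right)} = -3 + \frac{O}{5}$
$d{\left(c,w \right)} = 5$
$V{\left(4 \right)} \left(-2\right) d{\left(0,-2 \right)} = \left(-3 + \frac{1}{5} \cdot 4\right) \left(-2\right) 5 = \left(-3 + \frac{4}{5}\right) \left(-2\right) 5 = \left(- \frac{11}{5}\right) \left(-2\right) 5 = \frac{22}{5} \cdot 5 = 22$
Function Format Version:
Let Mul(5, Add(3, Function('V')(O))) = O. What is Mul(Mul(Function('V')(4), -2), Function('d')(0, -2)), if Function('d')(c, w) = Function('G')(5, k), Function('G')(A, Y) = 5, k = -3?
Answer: 22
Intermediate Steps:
Function('V')(O) = Add(-3, Mul(Rational(1, 5), O))
Function('d')(c, w) = 5
Mul(Mul(Function('V')(4), -2), Function('d')(0, -2)) = Mul(Mul(Add(-3, Mul(Rational(1, 5), 4)), -2), 5) = Mul(Mul(Add(-3, Rational(4, 5)), -2), 5) = Mul(Mul(Rational(-11, 5), -2), 5) = Mul(Rational(22, 5), 5) = 22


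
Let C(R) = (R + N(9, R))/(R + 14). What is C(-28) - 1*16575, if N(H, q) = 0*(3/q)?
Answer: -16573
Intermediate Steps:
N(H, q) = 0
C(R) = R/(14 + R) (C(R) = (R + 0)/(R + 14) = R/(14 + R))
C(-28) - 1*16575 = -28/(14 - 28) - 1*16575 = -28/(-14) - 16575 = -28*(-1/14) - 16575 = 2 - 16575 = -16573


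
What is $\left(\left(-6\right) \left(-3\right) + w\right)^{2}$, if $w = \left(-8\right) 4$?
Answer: $196$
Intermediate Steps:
$w = -32$
$\left(\left(-6\right) \left(-3\right) + w\right)^{2} = \left(\left(-6\right) \left(-3\right) - 32\right)^{2} = \left(18 - 32\right)^{2} = \left(-14\right)^{2} = 196$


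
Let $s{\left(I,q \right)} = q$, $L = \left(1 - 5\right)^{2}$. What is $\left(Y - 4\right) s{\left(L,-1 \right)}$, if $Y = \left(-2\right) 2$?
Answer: $8$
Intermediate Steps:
$L = 16$ ($L = \left(-4\right)^{2} = 16$)
$Y = -4$
$\left(Y - 4\right) s{\left(L,-1 \right)} = \left(-4 - 4\right) \left(-1\right) = \left(-8\right) \left(-1\right) = 8$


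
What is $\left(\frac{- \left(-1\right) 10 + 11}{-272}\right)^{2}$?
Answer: $\frac{441}{73984} \approx 0.0059607$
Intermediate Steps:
$\left(\frac{- \left(-1\right) 10 + 11}{-272}\right)^{2} = \left(\left(\left(-1\right) \left(-10\right) + 11\right) \left(- \frac{1}{272}\right)\right)^{2} = \left(\left(10 + 11\right) \left(- \frac{1}{272}\right)\right)^{2} = \left(21 \left(- \frac{1}{272}\right)\right)^{2} = \left(- \frac{21}{272}\right)^{2} = \frac{441}{73984}$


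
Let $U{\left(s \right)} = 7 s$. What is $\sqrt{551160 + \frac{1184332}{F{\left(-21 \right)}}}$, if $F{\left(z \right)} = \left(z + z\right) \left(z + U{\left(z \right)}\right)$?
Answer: $\frac{\sqrt{972542323}}{42} \approx 742.51$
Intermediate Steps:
$F{\left(z \right)} = 16 z^{2}$ ($F{\left(z \right)} = \left(z + z\right) \left(z + 7 z\right) = 2 z 8 z = 16 z^{2}$)
$\sqrt{551160 + \frac{1184332}{F{\left(-21 \right)}}} = \sqrt{551160 + \frac{1184332}{16 \left(-21\right)^{2}}} = \sqrt{551160 + \frac{1184332}{16 \cdot 441}} = \sqrt{551160 + \frac{1184332}{7056}} = \sqrt{551160 + 1184332 \cdot \frac{1}{7056}} = \sqrt{551160 + \frac{296083}{1764}} = \sqrt{\frac{972542323}{1764}} = \frac{\sqrt{972542323}}{42}$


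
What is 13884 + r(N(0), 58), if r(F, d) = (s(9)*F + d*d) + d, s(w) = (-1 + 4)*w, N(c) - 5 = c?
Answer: 17441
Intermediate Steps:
N(c) = 5 + c
s(w) = 3*w
r(F, d) = d + d² + 27*F (r(F, d) = ((3*9)*F + d*d) + d = (27*F + d²) + d = (d² + 27*F) + d = d + d² + 27*F)
13884 + r(N(0), 58) = 13884 + (58 + 58² + 27*(5 + 0)) = 13884 + (58 + 3364 + 27*5) = 13884 + (58 + 3364 + 135) = 13884 + 3557 = 17441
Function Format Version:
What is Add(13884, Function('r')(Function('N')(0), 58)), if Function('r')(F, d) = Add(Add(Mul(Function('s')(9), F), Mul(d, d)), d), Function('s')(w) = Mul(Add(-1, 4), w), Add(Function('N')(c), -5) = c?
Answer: 17441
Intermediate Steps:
Function('N')(c) = Add(5, c)
Function('s')(w) = Mul(3, w)
Function('r')(F, d) = Add(d, Pow(d, 2), Mul(27, F)) (Function('r')(F, d) = Add(Add(Mul(Mul(3, 9), F), Mul(d, d)), d) = Add(Add(Mul(27, F), Pow(d, 2)), d) = Add(Add(Pow(d, 2), Mul(27, F)), d) = Add(d, Pow(d, 2), Mul(27, F)))
Add(13884, Function('r')(Function('N')(0), 58)) = Add(13884, Add(58, Pow(58, 2), Mul(27, Add(5, 0)))) = Add(13884, Add(58, 3364, Mul(27, 5))) = Add(13884, Add(58, 3364, 135)) = Add(13884, 3557) = 17441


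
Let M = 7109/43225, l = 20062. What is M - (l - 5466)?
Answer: -630904991/43225 ≈ -14596.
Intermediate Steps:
M = 7109/43225 (M = 7109*(1/43225) = 7109/43225 ≈ 0.16446)
M - (l - 5466) = 7109/43225 - (20062 - 5466) = 7109/43225 - 1*14596 = 7109/43225 - 14596 = -630904991/43225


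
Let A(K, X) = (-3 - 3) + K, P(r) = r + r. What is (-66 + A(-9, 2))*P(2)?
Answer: -324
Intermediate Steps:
P(r) = 2*r
A(K, X) = -6 + K
(-66 + A(-9, 2))*P(2) = (-66 + (-6 - 9))*(2*2) = (-66 - 15)*4 = -81*4 = -324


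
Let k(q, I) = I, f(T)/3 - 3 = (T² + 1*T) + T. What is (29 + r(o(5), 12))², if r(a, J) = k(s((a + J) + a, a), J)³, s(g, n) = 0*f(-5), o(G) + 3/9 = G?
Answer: 3087049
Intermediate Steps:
f(T) = 9 + 3*T² + 6*T (f(T) = 9 + 3*((T² + 1*T) + T) = 9 + 3*((T² + T) + T) = 9 + 3*((T + T²) + T) = 9 + 3*(T² + 2*T) = 9 + (3*T² + 6*T) = 9 + 3*T² + 6*T)
o(G) = -⅓ + G
s(g, n) = 0 (s(g, n) = 0*(9 + 3*(-5)² + 6*(-5)) = 0*(9 + 3*25 - 30) = 0*(9 + 75 - 30) = 0*54 = 0)
r(a, J) = J³
(29 + r(o(5), 12))² = (29 + 12³)² = (29 + 1728)² = 1757² = 3087049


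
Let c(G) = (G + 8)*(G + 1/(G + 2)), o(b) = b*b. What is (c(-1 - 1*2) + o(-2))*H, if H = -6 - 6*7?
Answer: 768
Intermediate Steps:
o(b) = b²
c(G) = (8 + G)*(G + 1/(2 + G))
H = -48 (H = -6 - 42 = -48)
(c(-1 - 1*2) + o(-2))*H = ((8 + (-1 - 1*2)³ + 10*(-1 - 1*2)² + 17*(-1 - 1*2))/(2 + (-1 - 1*2)) + (-2)²)*(-48) = ((8 + (-1 - 2)³ + 10*(-1 - 2)² + 17*(-1 - 2))/(2 + (-1 - 2)) + 4)*(-48) = ((8 + (-3)³ + 10*(-3)² + 17*(-3))/(2 - 3) + 4)*(-48) = ((8 - 27 + 10*9 - 51)/(-1) + 4)*(-48) = (-(8 - 27 + 90 - 51) + 4)*(-48) = (-1*20 + 4)*(-48) = (-20 + 4)*(-48) = -16*(-48) = 768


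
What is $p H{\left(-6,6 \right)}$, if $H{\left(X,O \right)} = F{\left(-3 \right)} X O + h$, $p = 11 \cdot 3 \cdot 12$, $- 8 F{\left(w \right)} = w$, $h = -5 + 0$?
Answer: $-7326$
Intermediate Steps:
$h = -5$
$F{\left(w \right)} = - \frac{w}{8}$
$p = 396$ ($p = 33 \cdot 12 = 396$)
$H{\left(X,O \right)} = -5 + \frac{3 O X}{8}$ ($H{\left(X,O \right)} = \left(- \frac{1}{8}\right) \left(-3\right) X O - 5 = \frac{3 X}{8} O - 5 = \frac{3 O X}{8} - 5 = -5 + \frac{3 O X}{8}$)
$p H{\left(-6,6 \right)} = 396 \left(-5 + \frac{3}{8} \cdot 6 \left(-6\right)\right) = 396 \left(-5 - \frac{27}{2}\right) = 396 \left(- \frac{37}{2}\right) = -7326$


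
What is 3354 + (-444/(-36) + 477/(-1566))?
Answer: 585689/174 ≈ 3366.0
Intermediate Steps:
3354 + (-444/(-36) + 477/(-1566)) = 3354 + (-444*(-1/36) + 477*(-1/1566)) = 3354 + (37/3 - 53/174) = 3354 + 2093/174 = 585689/174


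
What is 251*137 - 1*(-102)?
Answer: 34489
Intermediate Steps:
251*137 - 1*(-102) = 34387 + 102 = 34489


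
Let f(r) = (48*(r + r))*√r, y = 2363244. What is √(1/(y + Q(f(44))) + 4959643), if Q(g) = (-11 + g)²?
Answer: 2*√(976329418004522 - 230444852352*√11)/√(787419109 - 185856*√11) ≈ 2227.0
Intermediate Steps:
f(r) = 96*r^(3/2) (f(r) = (48*(2*r))*√r = (96*r)*√r = 96*r^(3/2))
√(1/(y + Q(f(44))) + 4959643) = √(1/(2363244 + (-11 + 96*44^(3/2))²) + 4959643) = √(1/(2363244 + (-11 + 96*(88*√11))²) + 4959643) = √(1/(2363244 + (-11 + 8448*√11)²) + 4959643) = √(4959643 + 1/(2363244 + (-11 + 8448*√11)²))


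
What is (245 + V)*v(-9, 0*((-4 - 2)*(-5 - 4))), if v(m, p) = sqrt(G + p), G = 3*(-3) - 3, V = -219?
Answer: 52*I*sqrt(3) ≈ 90.067*I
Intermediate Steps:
G = -12 (G = -9 - 3 = -12)
v(m, p) = sqrt(-12 + p)
(245 + V)*v(-9, 0*((-4 - 2)*(-5 - 4))) = (245 - 219)*sqrt(-12 + 0*((-4 - 2)*(-5 - 4))) = 26*sqrt(-12 + 0*(-6*(-9))) = 26*sqrt(-12 + 0*54) = 26*sqrt(-12 + 0) = 26*sqrt(-12) = 26*(2*I*sqrt(3)) = 52*I*sqrt(3)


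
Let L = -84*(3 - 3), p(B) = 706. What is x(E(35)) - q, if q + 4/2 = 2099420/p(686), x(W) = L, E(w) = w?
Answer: -1049004/353 ≈ -2971.7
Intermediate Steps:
L = 0 (L = -84*0 = 0)
x(W) = 0
q = 1049004/353 (q = -2 + 2099420/706 = -2 + 2099420*(1/706) = -2 + 1049710/353 = 1049004/353 ≈ 2971.7)
x(E(35)) - q = 0 - 1*1049004/353 = 0 - 1049004/353 = -1049004/353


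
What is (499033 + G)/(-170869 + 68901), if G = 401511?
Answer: -56284/6373 ≈ -8.8316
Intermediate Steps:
(499033 + G)/(-170869 + 68901) = (499033 + 401511)/(-170869 + 68901) = 900544/(-101968) = 900544*(-1/101968) = -56284/6373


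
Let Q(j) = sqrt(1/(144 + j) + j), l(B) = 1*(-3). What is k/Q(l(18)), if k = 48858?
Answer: -24429*I*sqrt(59502)/211 ≈ -28242.0*I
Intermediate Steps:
l(B) = -3
Q(j) = sqrt(j + 1/(144 + j))
k/Q(l(18)) = 48858/(sqrt((1 - 3*(144 - 3))/(144 - 3))) = 48858/(sqrt((1 - 3*141)/141)) = 48858/(sqrt((1 - 423)/141)) = 48858/(sqrt((1/141)*(-422))) = 48858/(sqrt(-422/141)) = 48858/((I*sqrt(59502)/141)) = 48858*(-I*sqrt(59502)/422) = -24429*I*sqrt(59502)/211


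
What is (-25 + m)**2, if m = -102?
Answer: 16129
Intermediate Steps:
(-25 + m)**2 = (-25 - 102)**2 = (-127)**2 = 16129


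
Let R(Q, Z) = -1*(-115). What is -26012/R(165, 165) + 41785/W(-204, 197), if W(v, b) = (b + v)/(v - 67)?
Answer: 1302047441/805 ≈ 1.6175e+6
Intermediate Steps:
R(Q, Z) = 115
W(v, b) = (b + v)/(-67 + v)
-26012/R(165, 165) + 41785/W(-204, 197) = -26012/115 + 41785/(((197 - 204)/(-67 - 204))) = -26012*1/115 + 41785/((-7/(-271))) = -26012/115 + 41785/((-1/271*(-7))) = -26012/115 + 41785/(7/271) = -26012/115 + 41785*(271/7) = -26012/115 + 11323735/7 = 1302047441/805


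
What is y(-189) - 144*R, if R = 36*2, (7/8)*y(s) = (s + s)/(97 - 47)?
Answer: -259416/25 ≈ -10377.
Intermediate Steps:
y(s) = 8*s/175 (y(s) = 8*((s + s)/(97 - 47))/7 = 8*((2*s)/50)/7 = 8*((2*s)*(1/50))/7 = 8*(s/25)/7 = 8*s/175)
R = 72
y(-189) - 144*R = (8/175)*(-189) - 144*72 = -216/25 - 10368 = -259416/25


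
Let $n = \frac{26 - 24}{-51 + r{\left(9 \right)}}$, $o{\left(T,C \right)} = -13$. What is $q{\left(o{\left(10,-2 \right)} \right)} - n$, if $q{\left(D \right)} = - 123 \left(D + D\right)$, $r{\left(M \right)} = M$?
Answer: $\frac{67159}{21} \approx 3198.0$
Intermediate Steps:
$q{\left(D \right)} = - 246 D$ ($q{\left(D \right)} = - 123 \cdot 2 D = - 246 D$)
$n = - \frac{1}{21}$ ($n = \frac{26 - 24}{-51 + 9} = \frac{2}{-42} = 2 \left(- \frac{1}{42}\right) = - \frac{1}{21} \approx -0.047619$)
$q{\left(o{\left(10,-2 \right)} \right)} - n = \left(-246\right) \left(-13\right) - - \frac{1}{21} = 3198 + \frac{1}{21} = \frac{67159}{21}$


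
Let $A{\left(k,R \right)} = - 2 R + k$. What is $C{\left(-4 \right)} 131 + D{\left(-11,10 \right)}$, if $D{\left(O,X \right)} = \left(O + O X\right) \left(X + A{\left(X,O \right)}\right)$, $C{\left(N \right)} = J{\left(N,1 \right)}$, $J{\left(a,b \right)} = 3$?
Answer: $-4689$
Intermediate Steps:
$A{\left(k,R \right)} = k - 2 R$
$C{\left(N \right)} = 3$
$D{\left(O,X \right)} = \left(O + O X\right) \left(- 2 O + 2 X\right)$ ($D{\left(O,X \right)} = \left(O + O X\right) \left(X - \left(- X + 2 O\right)\right) = \left(O + O X\right) \left(- 2 O + 2 X\right)$)
$C{\left(-4 \right)} 131 + D{\left(-11,10 \right)} = 3 \cdot 131 + 2 \left(-11\right) \left(10 + 10^{2} - -11 - \left(-11\right) 10\right) = 393 + 2 \left(-11\right) \left(10 + 100 + 11 + 110\right) = 393 + 2 \left(-11\right) 231 = 393 - 5082 = -4689$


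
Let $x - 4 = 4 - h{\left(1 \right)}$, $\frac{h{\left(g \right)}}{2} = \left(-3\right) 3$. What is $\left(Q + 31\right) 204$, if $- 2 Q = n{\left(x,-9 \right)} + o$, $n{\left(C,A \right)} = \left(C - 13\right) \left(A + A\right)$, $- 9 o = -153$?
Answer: $28458$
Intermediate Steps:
$h{\left(g \right)} = -18$ ($h{\left(g \right)} = 2 \left(\left(-3\right) 3\right) = 2 \left(-9\right) = -18$)
$o = 17$ ($o = \left(- \frac{1}{9}\right) \left(-153\right) = 17$)
$x = 26$ ($x = 4 + \left(4 - -18\right) = 4 + \left(4 + 18\right) = 4 + 22 = 26$)
$n{\left(C,A \right)} = 2 A \left(-13 + C\right)$ ($n{\left(C,A \right)} = \left(-13 + C\right) 2 A = 2 A \left(-13 + C\right)$)
$Q = \frac{217}{2}$ ($Q = - \frac{2 \left(-9\right) \left(-13 + 26\right) + 17}{2} = - \frac{2 \left(-9\right) 13 + 17}{2} = - \frac{-234 + 17}{2} = \left(- \frac{1}{2}\right) \left(-217\right) = \frac{217}{2} \approx 108.5$)
$\left(Q + 31\right) 204 = \left(\frac{217}{2} + 31\right) 204 = \frac{279}{2} \cdot 204 = 28458$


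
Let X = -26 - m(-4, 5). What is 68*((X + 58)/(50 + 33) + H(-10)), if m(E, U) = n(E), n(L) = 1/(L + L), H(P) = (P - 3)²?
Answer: 1912041/166 ≈ 11518.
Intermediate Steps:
H(P) = (-3 + P)²
n(L) = 1/(2*L)
m(E, U) = 1/(2*E)
X = -207/8 (X = -26 - 1/(2*(-4)) = -26 - (-1)/(2*4) = -26 - 1*(-⅛) = -26 + ⅛ = -207/8 ≈ -25.875)
68*((X + 58)/(50 + 33) + H(-10)) = 68*((-207/8 + 58)/(50 + 33) + (-3 - 10)²) = 68*((257/8)/83 + (-13)²) = 68*((257/8)*(1/83) + 169) = 68*(257/664 + 169) = 68*(112473/664) = 1912041/166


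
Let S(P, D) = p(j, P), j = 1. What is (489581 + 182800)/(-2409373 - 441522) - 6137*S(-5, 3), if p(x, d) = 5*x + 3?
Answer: -139968213301/2850895 ≈ -49096.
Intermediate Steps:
p(x, d) = 3 + 5*x
S(P, D) = 8 (S(P, D) = 3 + 5*1 = 3 + 5 = 8)
(489581 + 182800)/(-2409373 - 441522) - 6137*S(-5, 3) = (489581 + 182800)/(-2409373 - 441522) - 6137*8 = 672381/(-2850895) - 49096 = 672381*(-1/2850895) - 49096 = -672381/2850895 - 49096 = -139968213301/2850895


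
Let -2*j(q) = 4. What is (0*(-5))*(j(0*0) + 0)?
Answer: 0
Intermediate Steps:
j(q) = -2 (j(q) = -1/2*4 = -2)
(0*(-5))*(j(0*0) + 0) = (0*(-5))*(-2 + 0) = 0*(-2) = 0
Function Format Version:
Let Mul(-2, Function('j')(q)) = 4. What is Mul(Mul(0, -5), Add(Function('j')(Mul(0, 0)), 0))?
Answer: 0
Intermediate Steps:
Function('j')(q) = -2 (Function('j')(q) = Mul(Rational(-1, 2), 4) = -2)
Mul(Mul(0, -5), Add(Function('j')(Mul(0, 0)), 0)) = Mul(Mul(0, -5), Add(-2, 0)) = Mul(0, -2) = 0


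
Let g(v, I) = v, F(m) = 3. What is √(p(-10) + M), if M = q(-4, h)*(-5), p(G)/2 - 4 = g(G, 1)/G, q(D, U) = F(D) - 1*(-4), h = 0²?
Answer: 5*I ≈ 5.0*I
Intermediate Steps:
h = 0
q(D, U) = 7 (q(D, U) = 3 - 1*(-4) = 3 + 4 = 7)
p(G) = 10 (p(G) = 8 + 2*(G/G) = 8 + 2*1 = 8 + 2 = 10)
M = -35 (M = 7*(-5) = -35)
√(p(-10) + M) = √(10 - 35) = √(-25) = 5*I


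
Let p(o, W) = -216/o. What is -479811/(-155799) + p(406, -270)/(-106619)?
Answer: 494518168339/160574291283 ≈ 3.0797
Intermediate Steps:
-479811/(-155799) + p(406, -270)/(-106619) = -479811/(-155799) - 216/406/(-106619) = -479811*(-1/155799) - 216*1/406*(-1/106619) = 159937/51933 - 108/203*(-1/106619) = 159937/51933 + 108/21643657 = 494518168339/160574291283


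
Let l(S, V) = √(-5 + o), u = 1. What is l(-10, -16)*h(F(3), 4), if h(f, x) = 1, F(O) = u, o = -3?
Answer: 2*I*√2 ≈ 2.8284*I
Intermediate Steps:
F(O) = 1
l(S, V) = 2*I*√2 (l(S, V) = √(-5 - 3) = √(-8) = 2*I*√2)
l(-10, -16)*h(F(3), 4) = (2*I*√2)*1 = 2*I*√2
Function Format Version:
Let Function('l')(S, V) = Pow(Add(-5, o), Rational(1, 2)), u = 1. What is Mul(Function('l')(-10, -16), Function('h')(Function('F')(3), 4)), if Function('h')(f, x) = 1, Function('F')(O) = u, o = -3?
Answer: Mul(2, I, Pow(2, Rational(1, 2))) ≈ Mul(2.8284, I)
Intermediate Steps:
Function('F')(O) = 1
Function('l')(S, V) = Mul(2, I, Pow(2, Rational(1, 2))) (Function('l')(S, V) = Pow(Add(-5, -3), Rational(1, 2)) = Pow(-8, Rational(1, 2)) = Mul(2, I, Pow(2, Rational(1, 2))))
Mul(Function('l')(-10, -16), Function('h')(Function('F')(3), 4)) = Mul(Mul(2, I, Pow(2, Rational(1, 2))), 1) = Mul(2, I, Pow(2, Rational(1, 2)))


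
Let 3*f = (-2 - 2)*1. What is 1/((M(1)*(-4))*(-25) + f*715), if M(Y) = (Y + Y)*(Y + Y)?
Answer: -3/1660 ≈ -0.0018072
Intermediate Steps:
M(Y) = 4*Y² (M(Y) = (2*Y)*(2*Y) = 4*Y²)
f = -4/3 (f = ((-2 - 2)*1)/3 = (-4*1)/3 = (⅓)*(-4) = -4/3 ≈ -1.3333)
1/((M(1)*(-4))*(-25) + f*715) = 1/(((4*1²)*(-4))*(-25) - 4/3*715) = 1/(((4*1)*(-4))*(-25) - 2860/3) = 1/((4*(-4))*(-25) - 2860/3) = 1/(-16*(-25) - 2860/3) = 1/(400 - 2860/3) = 1/(-1660/3) = -3/1660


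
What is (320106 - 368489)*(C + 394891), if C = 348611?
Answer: -35972857266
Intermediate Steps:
(320106 - 368489)*(C + 394891) = (320106 - 368489)*(348611 + 394891) = -48383*743502 = -35972857266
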